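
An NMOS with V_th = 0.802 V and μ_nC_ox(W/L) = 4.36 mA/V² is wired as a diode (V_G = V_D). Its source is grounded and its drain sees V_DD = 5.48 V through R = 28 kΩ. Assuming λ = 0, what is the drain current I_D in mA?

With gate tied to drain, V_GS = V_DS ≥ V_GS − V_th, so the device is in saturation.
KCL at the drain: ½ k_n (V_GS − V_th)² = (V_DD − V_GS)/R.
Let x = V_GS − 0.802. Then 61 x² + x − 4.678 = 0, giving x = 0.269 V (positive root), so V_GS = 1.07 V.
I_D = (V_DD − V_GS)/R = (5.48 − 1.07) / 28 = 0.157 mA.

I_D = 0.157 mA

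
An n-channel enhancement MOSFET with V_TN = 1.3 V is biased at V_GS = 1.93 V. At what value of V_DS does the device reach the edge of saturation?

V_DS,sat = 0.630 V

The boundary between triode and saturation is V_DS = V_GS − V_TN = V_ov.
V_ov = 1.93 − 1.3 = 0.63 V.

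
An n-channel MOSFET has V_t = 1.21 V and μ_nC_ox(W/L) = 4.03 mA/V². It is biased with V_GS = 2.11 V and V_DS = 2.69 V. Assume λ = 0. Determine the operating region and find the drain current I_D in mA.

Saturation; I_D = 1.63 mA

V_ov = V_GS − V_t = 2.11 − 1.21 = 0.9 V.
Since V_DS = 2.69 V ≥ V_ov = 0.9 V, the device is in saturation.
I_D = ½ k_n V_ov² = 0.5 × 4.03 × 0.9² = 1.63 mA.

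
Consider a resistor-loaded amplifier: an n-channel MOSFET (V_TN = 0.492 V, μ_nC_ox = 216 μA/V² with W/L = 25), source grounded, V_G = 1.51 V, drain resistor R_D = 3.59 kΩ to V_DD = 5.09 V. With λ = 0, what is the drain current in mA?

I_D = 1.34 mA

V_GS = V_G = 1.51 V, so V_ov = 1.51 − 0.492 = 1.02 V.
k_n = μ_nC_ox · (W/L) = 5.4 mA/V².
Assume saturation: I_D = ½ k_n V_ov² = 0.5 × 5.4 × 1.02² = 2.8 mA, giving V_DS = V_DD − I_D R_D = 5.09 − 2.8 × 3.59 = -4.96 V.
But -4.96 V < V_ov = 1.02 V, so the device is actually in triode.
In triode I_D = k_n[V_ov V_DS − ½ V_DS²] and I_D = (V_DD − V_DS)/R_D. Equating: 9.69 V_DS² − 20.73 V_DS + 5.09 = 0, giving V_DS = 0.283 V (the root below V_ov).
I_D = (5.09 − 0.283) / 3.59 = 1.34 mA.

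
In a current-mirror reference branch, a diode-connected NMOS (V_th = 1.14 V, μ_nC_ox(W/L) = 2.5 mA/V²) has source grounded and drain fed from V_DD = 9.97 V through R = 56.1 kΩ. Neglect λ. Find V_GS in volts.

V_GS = 1.49 V

With gate tied to drain, V_GS = V_DS ≥ V_GS − V_th, so the device is in saturation.
KCL at the drain: ½ k_n (V_GS − V_th)² = (V_DD − V_GS)/R.
Let x = V_GS − 1.14. Then 70.1 x² + x − 8.83 = 0, giving x = 0.348 V (positive root), so V_GS = 1.49 V.
I_D = (V_DD − V_GS)/R = (9.97 − 1.49) / 56.1 = 0.151 mA.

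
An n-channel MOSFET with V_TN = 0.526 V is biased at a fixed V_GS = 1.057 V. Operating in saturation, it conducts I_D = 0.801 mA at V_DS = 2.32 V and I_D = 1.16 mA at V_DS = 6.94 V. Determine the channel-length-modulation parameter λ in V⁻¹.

With V_GS fixed, I_D ∝ (1 + λ V_DS) in saturation, so I_D2/I_D1 = (1 + λ V_DS2)/(1 + λ V_DS1).
1.16/0.801 = 1.448 = (1 + 6.94 λ)/(1 + 2.32 λ).
Solving: λ (I_D1 V_DS2 − I_D2 V_DS1) = I_D2 − I_D1, so λ = (1.16 − 0.801) / (0.801 × 6.94 − 1.16 × 2.32) = 0.359 / 2.87 = 0.125 V⁻¹.

λ = 0.125 V⁻¹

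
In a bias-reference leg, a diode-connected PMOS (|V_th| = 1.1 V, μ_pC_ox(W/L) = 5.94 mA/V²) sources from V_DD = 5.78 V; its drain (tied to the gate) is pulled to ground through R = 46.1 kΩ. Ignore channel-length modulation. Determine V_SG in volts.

With gate tied to drain, V_SG = V_SD ≥ V_SG − |V_th|, so the device is in saturation.
KCL at the drain: ½ k_p (V_SG − |V_th|)² = (V_DD − V_SG)/R.
Let x = V_SG − 1.1. Then 137 x² + x − 4.68 = 0, giving x = 0.181 V (positive root), so V_SG = 1.28 V.
I_D = (V_DD − V_SG)/R = (5.78 − 1.28) / 46.1 = 0.0976 mA.

V_SG = 1.28 V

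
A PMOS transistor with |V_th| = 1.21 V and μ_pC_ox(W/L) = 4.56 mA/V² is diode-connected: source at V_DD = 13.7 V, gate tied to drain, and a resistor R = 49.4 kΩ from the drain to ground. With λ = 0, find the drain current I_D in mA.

I_D = 0.246 mA

With gate tied to drain, V_SG = V_SD ≥ V_SG − |V_th|, so the device is in saturation.
KCL at the drain: ½ k_p (V_SG − |V_th|)² = (V_DD − V_SG)/R.
Let x = V_SG − 1.21. Then 113 x² + x − 12.49 = 0, giving x = 0.329 V (positive root), so V_SG = 1.54 V.
I_D = (V_DD − V_SG)/R = (13.7 − 1.54) / 49.4 = 0.246 mA.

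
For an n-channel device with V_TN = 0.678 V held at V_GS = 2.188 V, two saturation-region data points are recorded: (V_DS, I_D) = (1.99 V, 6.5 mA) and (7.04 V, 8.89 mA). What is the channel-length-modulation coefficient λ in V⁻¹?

With V_GS fixed, I_D ∝ (1 + λ V_DS) in saturation, so I_D2/I_D1 = (1 + λ V_DS2)/(1 + λ V_DS1).
8.89/6.5 = 1.368 = (1 + 7.04 λ)/(1 + 1.99 λ).
Solving: λ (I_D1 V_DS2 − I_D2 V_DS1) = I_D2 − I_D1, so λ = (8.89 − 6.5) / (6.5 × 7.04 − 8.89 × 1.99) = 2.39 / 28.1 = 0.0851 V⁻¹.

λ = 0.0851 V⁻¹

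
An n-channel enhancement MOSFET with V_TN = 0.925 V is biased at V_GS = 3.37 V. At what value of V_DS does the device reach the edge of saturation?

The boundary between triode and saturation is V_DS = V_GS − V_TN = V_ov.
V_ov = 3.37 − 0.925 = 2.45 V.

V_DS,sat = 2.45 V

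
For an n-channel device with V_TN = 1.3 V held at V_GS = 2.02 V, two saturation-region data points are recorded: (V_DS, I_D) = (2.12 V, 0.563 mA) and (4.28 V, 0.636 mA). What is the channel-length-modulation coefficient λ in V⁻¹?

λ = 0.0688 V⁻¹

With V_GS fixed, I_D ∝ (1 + λ V_DS) in saturation, so I_D2/I_D1 = (1 + λ V_DS2)/(1 + λ V_DS1).
0.636/0.563 = 1.13 = (1 + 4.28 λ)/(1 + 2.12 λ).
Solving: λ (I_D1 V_DS2 − I_D2 V_DS1) = I_D2 − I_D1, so λ = (0.636 − 0.563) / (0.563 × 4.28 − 0.636 × 2.12) = 0.073 / 1.06 = 0.0688 V⁻¹.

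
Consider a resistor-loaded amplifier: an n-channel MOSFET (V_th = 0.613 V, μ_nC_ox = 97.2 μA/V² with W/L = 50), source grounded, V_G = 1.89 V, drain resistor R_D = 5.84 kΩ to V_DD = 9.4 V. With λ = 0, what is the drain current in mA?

V_GS = V_G = 1.89 V, so V_ov = 1.89 − 0.613 = 1.28 V.
k_n = μ_nC_ox · (W/L) = 4.86 mA/V².
Assume saturation: I_D = ½ k_n V_ov² = 0.5 × 4.86 × 1.28² = 3.96 mA, giving V_DS = V_DD − I_D R_D = 9.4 − 3.96 × 5.84 = -13.7 V.
But -13.7 V < V_ov = 1.28 V, so the device is actually in triode.
In triode I_D = k_n[V_ov V_DS − ½ V_DS²] and I_D = (V_DD − V_DS)/R_D. Equating: 14.2 V_DS² − 37.24 V_DS + 9.4 = 0, giving V_DS = 0.283 V (the root below V_ov).
I_D = (9.4 − 0.283) / 5.84 = 1.56 mA.

I_D = 1.56 mA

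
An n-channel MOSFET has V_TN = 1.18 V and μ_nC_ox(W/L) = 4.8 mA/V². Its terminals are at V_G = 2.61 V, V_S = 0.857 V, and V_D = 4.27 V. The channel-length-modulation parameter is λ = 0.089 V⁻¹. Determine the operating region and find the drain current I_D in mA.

Saturation; I_D = 1.03 mA

V_GS = V_G − V_S = 2.61 − 0.857 = 1.75 V; V_DS = V_D − V_S = 4.27 − 0.857 = 3.41 V.
V_ov = V_GS − V_TN = 1.75 − 1.18 = 0.573 V.
Since V_DS = 3.41 V ≥ V_ov = 0.573 V, the device is in saturation.
I_D = ½ k_n V_ov² (1 + λ V_DS) = 0.5 × 4.8 × 0.573² × (1 + 0.089 × 3.41) = 1.03 mA.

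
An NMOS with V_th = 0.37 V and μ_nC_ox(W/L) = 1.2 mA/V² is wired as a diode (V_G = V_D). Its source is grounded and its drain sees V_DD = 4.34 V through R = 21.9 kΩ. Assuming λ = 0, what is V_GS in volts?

V_GS = 0.883 V

With gate tied to drain, V_GS = V_DS ≥ V_GS − V_th, so the device is in saturation.
KCL at the drain: ½ k_n (V_GS − V_th)² = (V_DD − V_GS)/R.
Let x = V_GS − 0.37. Then 13.1 x² + x − 3.97 = 0, giving x = 0.513 V (positive root), so V_GS = 0.883 V.
I_D = (V_DD − V_GS)/R = (4.34 − 0.883) / 21.9 = 0.158 mA.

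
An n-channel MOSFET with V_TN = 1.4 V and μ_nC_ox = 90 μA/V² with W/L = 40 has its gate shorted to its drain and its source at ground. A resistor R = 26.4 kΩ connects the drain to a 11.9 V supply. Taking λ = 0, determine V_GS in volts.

With gate tied to drain, V_GS = V_DS ≥ V_GS − V_TN, so the device is in saturation.
k_n = μ_nC_ox · (W/L) = 3.6 mA/V².
KCL at the drain: ½ k_n (V_GS − V_TN)² = (V_DD − V_GS)/R.
Let x = V_GS − 1.4. Then 47.5 x² + x − 10.5 = 0, giving x = 0.46 V (positive root), so V_GS = 1.86 V.
I_D = (V_DD − V_GS)/R = (11.9 − 1.86) / 26.4 = 0.38 mA.

V_GS = 1.86 V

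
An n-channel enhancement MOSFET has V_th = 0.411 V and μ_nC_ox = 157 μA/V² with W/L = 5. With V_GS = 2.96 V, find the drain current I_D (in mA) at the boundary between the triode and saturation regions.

I_D = 2.55 mA

At the boundary V_DS = V_ov = V_GS − V_th = 2.96 − 0.411 = 2.55 V.
k_n = μ_nC_ox · (W/L) = 0.785 mA/V².
I_D = ½ k_n V_ov² = 0.5 × 0.785 × 2.55² = 2.55 mA.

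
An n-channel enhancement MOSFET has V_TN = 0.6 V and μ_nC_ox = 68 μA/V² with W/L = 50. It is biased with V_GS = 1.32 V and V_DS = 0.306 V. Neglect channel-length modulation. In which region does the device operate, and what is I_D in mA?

Triode; I_D = 0.590 mA

k_n = μ_nC_ox · (W/L) = 3.4 mA/V².
V_ov = V_GS − V_TN = 1.32 − 0.6 = 0.72 V.
Since V_DS = 0.306 V < V_ov = 0.72 V, the device is in the triode region.
I_D = k_n [V_ov · V_DS − ½ V_DS²] = 3.4 × [0.72 × 0.306 − 0.5 × 0.306²] = 0.59 mA.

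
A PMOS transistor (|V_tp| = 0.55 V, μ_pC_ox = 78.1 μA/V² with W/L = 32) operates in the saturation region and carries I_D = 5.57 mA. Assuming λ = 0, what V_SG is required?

k_p = μ_pC_ox · (W/L) = 2.499 mA/V².
In saturation I_D = ½ k_p (V_SG − |V_tp|)², so V_SG − |V_tp| = √(2 I_D / k_p) = √(2 × 5.57 / 2.499) = 2.11 V.
V_SG = 0.55 + 2.11 = 2.66 V.

V_SG = 2.66 V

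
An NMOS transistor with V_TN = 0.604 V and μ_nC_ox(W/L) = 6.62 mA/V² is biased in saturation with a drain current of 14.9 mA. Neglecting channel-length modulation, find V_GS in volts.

V_GS = 2.73 V

In saturation I_D = ½ k_n (V_GS − V_TN)², so V_GS − V_TN = √(2 I_D / k_n) = √(2 × 14.9 / 6.62) = 2.12 V.
V_GS = 0.604 + 2.12 = 2.73 V.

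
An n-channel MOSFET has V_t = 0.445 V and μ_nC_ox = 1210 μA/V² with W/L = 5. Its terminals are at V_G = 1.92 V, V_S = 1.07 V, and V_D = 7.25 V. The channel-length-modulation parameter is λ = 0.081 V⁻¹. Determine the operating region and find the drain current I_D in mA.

Saturation; I_D = 0.745 mA

V_GS = V_G − V_S = 1.92 − 1.07 = 0.85 V; V_DS = V_D − V_S = 7.25 − 1.07 = 6.18 V.
k_n = μ_nC_ox · (W/L) = 6.05 mA/V².
V_ov = V_GS − V_t = 0.85 − 0.445 = 0.405 V.
Since V_DS = 6.18 V ≥ V_ov = 0.405 V, the device is in saturation.
I_D = ½ k_n V_ov² (1 + λ V_DS) = 0.5 × 6.05 × 0.405² × (1 + 0.081 × 6.18) = 0.745 mA.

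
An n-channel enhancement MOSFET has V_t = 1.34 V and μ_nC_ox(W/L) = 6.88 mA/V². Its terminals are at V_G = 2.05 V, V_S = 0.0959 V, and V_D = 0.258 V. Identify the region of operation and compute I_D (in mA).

V_GS = V_G − V_S = 2.05 − 0.0959 = 1.95 V; V_DS = V_D − V_S = 0.258 − 0.0959 = 0.162 V.
V_ov = V_GS − V_t = 1.95 − 1.34 = 0.614 V.
Since V_DS = 0.162 V < V_ov = 0.614 V, the device is in the triode region.
I_D = k_n [V_ov · V_DS − ½ V_DS²] = 6.88 × [0.614 × 0.162 − 0.5 × 0.162²] = 0.594 mA.

Triode; I_D = 0.594 mA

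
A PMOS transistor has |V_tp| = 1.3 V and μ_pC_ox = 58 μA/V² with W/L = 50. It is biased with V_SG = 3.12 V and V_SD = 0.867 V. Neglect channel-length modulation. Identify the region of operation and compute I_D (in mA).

k_p = μ_pC_ox · (W/L) = 2.9 mA/V².
V_ov = V_SG − |V_tp| = 3.12 − 1.3 = 1.82 V.
Since V_SD = 0.867 V < V_ov = 1.82 V, the device is in the triode region.
I_D = k_p [V_ov · V_SD − ½ V_SD²] = 2.9 × [1.82 × 0.867 − 0.5 × 0.867²] = 3.49 mA.

Triode; I_D = 3.49 mA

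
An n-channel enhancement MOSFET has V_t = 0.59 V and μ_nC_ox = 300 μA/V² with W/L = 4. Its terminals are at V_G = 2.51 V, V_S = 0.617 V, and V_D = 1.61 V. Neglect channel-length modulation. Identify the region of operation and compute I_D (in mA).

Triode; I_D = 0.961 mA

V_GS = V_G − V_S = 2.51 − 0.617 = 1.89 V; V_DS = V_D − V_S = 1.61 − 0.617 = 0.993 V.
k_n = μ_nC_ox · (W/L) = 1.2 mA/V².
V_ov = V_GS − V_t = 1.89 − 0.59 = 1.3 V.
Since V_DS = 0.993 V < V_ov = 1.3 V, the device is in the triode region.
I_D = k_n [V_ov · V_DS − ½ V_DS²] = 1.2 × [1.3 × 0.993 − 0.5 × 0.993²] = 0.961 mA.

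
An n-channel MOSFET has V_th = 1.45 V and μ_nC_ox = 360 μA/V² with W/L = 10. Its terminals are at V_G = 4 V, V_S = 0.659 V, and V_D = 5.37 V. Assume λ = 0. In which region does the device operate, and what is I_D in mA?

V_GS = V_G − V_S = 4 − 0.659 = 3.34 V; V_DS = V_D − V_S = 5.37 − 0.659 = 4.71 V.
k_n = μ_nC_ox · (W/L) = 3.6 mA/V².
V_ov = V_GS − V_th = 3.34 − 1.45 = 1.89 V.
Since V_DS = 4.71 V ≥ V_ov = 1.89 V, the device is in saturation.
I_D = ½ k_n V_ov² = 0.5 × 3.6 × 1.89² = 6.44 mA.

Saturation; I_D = 6.44 mA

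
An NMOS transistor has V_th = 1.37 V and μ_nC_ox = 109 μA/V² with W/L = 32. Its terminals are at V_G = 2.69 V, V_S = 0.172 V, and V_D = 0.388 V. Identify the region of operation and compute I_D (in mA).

V_GS = V_G − V_S = 2.69 − 0.172 = 2.52 V; V_DS = V_D − V_S = 0.388 − 0.172 = 0.216 V.
k_n = μ_nC_ox · (W/L) = 3.488 mA/V².
V_ov = V_GS − V_th = 2.52 − 1.37 = 1.15 V.
Since V_DS = 0.216 V < V_ov = 1.15 V, the device is in the triode region.
I_D = k_n [V_ov · V_DS − ½ V_DS²] = 3.488 × [1.15 × 0.216 − 0.5 × 0.216²] = 0.784 mA.

Triode; I_D = 0.784 mA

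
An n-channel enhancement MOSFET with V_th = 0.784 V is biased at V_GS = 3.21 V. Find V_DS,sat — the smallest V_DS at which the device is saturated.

The boundary between triode and saturation is V_DS = V_GS − V_th = V_ov.
V_ov = 3.21 − 0.784 = 2.43 V.

V_DS,sat = 2.43 V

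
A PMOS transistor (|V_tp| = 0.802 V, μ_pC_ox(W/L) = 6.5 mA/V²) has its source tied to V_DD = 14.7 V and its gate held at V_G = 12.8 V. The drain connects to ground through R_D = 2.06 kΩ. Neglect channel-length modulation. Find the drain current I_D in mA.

V_SG = V_DD − V_G = 14.7 − 12.8 = 1.9 V, so V_ov = 1.9 − 0.802 = 1.1 V.
Assume saturation: I_D = ½ k_p V_ov² = 0.5 × 6.5 × 1.1² = 3.92 mA, giving V_SD = V_DD − I_D R_D = 14.7 − 3.92 × 2.06 = 6.63 V.
V_SD = 6.63 V ≥ V_ov = 1.1 V, confirming saturation.

I_D = 3.92 mA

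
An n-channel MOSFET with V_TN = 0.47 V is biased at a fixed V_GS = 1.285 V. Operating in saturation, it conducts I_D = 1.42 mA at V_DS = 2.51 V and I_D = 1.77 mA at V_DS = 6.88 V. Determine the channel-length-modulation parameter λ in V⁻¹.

With V_GS fixed, I_D ∝ (1 + λ V_DS) in saturation, so I_D2/I_D1 = (1 + λ V_DS2)/(1 + λ V_DS1).
1.77/1.42 = 1.246 = (1 + 6.88 λ)/(1 + 2.51 λ).
Solving: λ (I_D1 V_DS2 − I_D2 V_DS1) = I_D2 − I_D1, so λ = (1.77 − 1.42) / (1.42 × 6.88 − 1.77 × 2.51) = 0.35 / 5.33 = 0.0657 V⁻¹.

λ = 0.0657 V⁻¹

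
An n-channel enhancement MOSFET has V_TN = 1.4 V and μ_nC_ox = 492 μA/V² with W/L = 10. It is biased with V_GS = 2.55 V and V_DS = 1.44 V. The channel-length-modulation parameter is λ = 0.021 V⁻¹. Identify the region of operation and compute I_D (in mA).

Saturation; I_D = 3.35 mA

k_n = μ_nC_ox · (W/L) = 4.92 mA/V².
V_ov = V_GS − V_TN = 2.55 − 1.4 = 1.15 V.
Since V_DS = 1.44 V ≥ V_ov = 1.15 V, the device is in saturation.
I_D = ½ k_n V_ov² (1 + λ V_DS) = 0.5 × 4.92 × 1.15² × (1 + 0.021 × 1.44) = 3.35 mA.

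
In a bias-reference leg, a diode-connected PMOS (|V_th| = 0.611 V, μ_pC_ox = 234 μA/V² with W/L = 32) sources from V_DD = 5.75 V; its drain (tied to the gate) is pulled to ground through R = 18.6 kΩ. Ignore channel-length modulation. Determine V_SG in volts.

With gate tied to drain, V_SG = V_SD ≥ V_SG − |V_th|, so the device is in saturation.
k_p = μ_pC_ox · (W/L) = 7.488 mA/V².
KCL at the drain: ½ k_p (V_SG − |V_th|)² = (V_DD − V_SG)/R.
Let x = V_SG − 0.611. Then 69.6 x² + x − 5.139 = 0, giving x = 0.265 V (positive root), so V_SG = 0.876 V.
I_D = (V_DD − V_SG)/R = (5.75 − 0.876) / 18.6 = 0.262 mA.

V_SG = 0.876 V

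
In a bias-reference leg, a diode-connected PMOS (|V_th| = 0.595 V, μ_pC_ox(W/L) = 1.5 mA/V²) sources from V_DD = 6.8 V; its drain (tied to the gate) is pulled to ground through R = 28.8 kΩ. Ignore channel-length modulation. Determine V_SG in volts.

With gate tied to drain, V_SG = V_SD ≥ V_SG − |V_th|, so the device is in saturation.
KCL at the drain: ½ k_p (V_SG − |V_th|)² = (V_DD − V_SG)/R.
Let x = V_SG − 0.595. Then 21.6 x² + x − 6.205 = 0, giving x = 0.513 V (positive root), so V_SG = 1.11 V.
I_D = (V_DD − V_SG)/R = (6.8 − 1.11) / 28.8 = 0.198 mA.

V_SG = 1.11 V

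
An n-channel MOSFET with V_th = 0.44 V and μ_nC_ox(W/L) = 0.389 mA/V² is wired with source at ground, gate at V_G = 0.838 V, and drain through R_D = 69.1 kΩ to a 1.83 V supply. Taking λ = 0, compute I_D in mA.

I_D = 0.0235 mA

V_GS = V_G = 0.838 V, so V_ov = 0.838 − 0.44 = 0.398 V.
Assume saturation: I_D = ½ k_n V_ov² = 0.5 × 0.389 × 0.398² = 0.0308 mA, giving V_DS = V_DD − I_D R_D = 1.83 − 0.0308 × 69.1 = -0.299 V.
But -0.299 V < V_ov = 0.398 V, so the device is actually in triode.
In triode I_D = k_n[V_ov V_DS − ½ V_DS²] and I_D = (V_DD − V_DS)/R_D. Equating: 13.4 V_DS² − 11.7 V_DS + 1.83 = 0, giving V_DS = 0.204 V (the root below V_ov).
I_D = (1.83 − 0.204) / 69.1 = 0.0235 mA.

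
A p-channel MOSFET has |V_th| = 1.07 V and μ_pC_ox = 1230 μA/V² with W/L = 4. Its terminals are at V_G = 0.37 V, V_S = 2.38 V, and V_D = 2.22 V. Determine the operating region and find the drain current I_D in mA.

V_SG = V_S − V_G = 2.38 − 0.37 = 2.01 V; V_SD = V_S − V_D = 2.38 − 2.22 = 0.16 V.
k_p = μ_pC_ox · (W/L) = 4.92 mA/V².
V_ov = V_SG − |V_th| = 2.01 − 1.07 = 0.94 V.
Since V_SD = 0.16 V < V_ov = 0.94 V, the device is in the triode region.
I_D = k_p [V_ov · V_SD − ½ V_SD²] = 4.92 × [0.94 × 0.16 − 0.5 × 0.16²] = 0.677 mA.

Triode; I_D = 0.677 mA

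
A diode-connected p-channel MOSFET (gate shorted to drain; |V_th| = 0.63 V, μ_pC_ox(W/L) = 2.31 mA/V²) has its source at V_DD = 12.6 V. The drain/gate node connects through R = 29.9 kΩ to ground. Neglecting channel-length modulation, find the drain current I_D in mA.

With gate tied to drain, V_SG = V_SD ≥ V_SG − |V_th|, so the device is in saturation.
KCL at the drain: ½ k_p (V_SG − |V_th|)² = (V_DD − V_SG)/R.
Let x = V_SG − 0.63. Then 34.5 x² + x − 11.97 = 0, giving x = 0.574 V (positive root), so V_SG = 1.2 V.
I_D = (V_DD − V_SG)/R = (12.6 − 1.2) / 29.9 = 0.381 mA.

I_D = 0.381 mA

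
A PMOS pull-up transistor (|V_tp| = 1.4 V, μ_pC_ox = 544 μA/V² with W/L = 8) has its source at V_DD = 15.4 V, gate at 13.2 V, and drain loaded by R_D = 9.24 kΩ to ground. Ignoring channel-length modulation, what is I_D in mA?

I_D = 1.39 mA

V_SG = V_DD − V_G = 15.4 − 13.2 = 2.2 V, so V_ov = 2.2 − 1.4 = 0.8 V.
k_p = μ_pC_ox · (W/L) = 4.352 mA/V².
Assume saturation: I_D = ½ k_p V_ov² = 0.5 × 4.352 × 0.8² = 1.39 mA, giving V_SD = V_DD − I_D R_D = 15.4 − 1.39 × 9.24 = 2.53 V.
V_SD = 2.53 V ≥ V_ov = 0.8 V, confirming saturation.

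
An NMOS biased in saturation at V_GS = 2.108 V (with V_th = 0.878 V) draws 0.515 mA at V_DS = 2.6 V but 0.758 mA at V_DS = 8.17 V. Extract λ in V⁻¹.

With V_GS fixed, I_D ∝ (1 + λ V_DS) in saturation, so I_D2/I_D1 = (1 + λ V_DS2)/(1 + λ V_DS1).
0.758/0.515 = 1.472 = (1 + 8.17 λ)/(1 + 2.6 λ).
Solving: λ (I_D1 V_DS2 − I_D2 V_DS1) = I_D2 − I_D1, so λ = (0.758 − 0.515) / (0.515 × 8.17 − 0.758 × 2.6) = 0.243 / 2.24 = 0.109 V⁻¹.

λ = 0.109 V⁻¹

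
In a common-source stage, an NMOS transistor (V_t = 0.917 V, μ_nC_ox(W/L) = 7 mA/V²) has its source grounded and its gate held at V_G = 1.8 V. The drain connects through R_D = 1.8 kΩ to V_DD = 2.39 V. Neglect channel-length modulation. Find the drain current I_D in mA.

I_D = 1.20 mA

V_GS = V_G = 1.8 V, so V_ov = 1.8 − 0.917 = 0.883 V.
Assume saturation: I_D = ½ k_n V_ov² = 0.5 × 7 × 0.883² = 2.73 mA, giving V_DS = V_DD − I_D R_D = 2.39 − 2.73 × 1.8 = -2.52 V.
But -2.52 V < V_ov = 0.883 V, so the device is actually in triode.
In triode I_D = k_n[V_ov V_DS − ½ V_DS²] and I_D = (V_DD − V_DS)/R_D. Equating: 6.3 V_DS² − 12.13 V_DS + 2.39 = 0, giving V_DS = 0.223 V (the root below V_ov).
I_D = (2.39 − 0.223) / 1.8 = 1.2 mA.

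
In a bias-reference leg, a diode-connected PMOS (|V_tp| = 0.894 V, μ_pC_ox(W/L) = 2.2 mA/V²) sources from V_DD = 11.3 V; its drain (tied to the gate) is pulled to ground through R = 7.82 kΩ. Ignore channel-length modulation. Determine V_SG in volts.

With gate tied to drain, V_SG = V_SD ≥ V_SG − |V_tp|, so the device is in saturation.
KCL at the drain: ½ k_p (V_SG − |V_tp|)² = (V_DD − V_SG)/R.
Let x = V_SG − 0.894. Then 8.6 x² + x − 10.41 = 0, giving x = 1.04 V (positive root), so V_SG = 1.94 V.
I_D = (V_DD − V_SG)/R = (11.3 − 1.94) / 7.82 = 1.2 mA.

V_SG = 1.94 V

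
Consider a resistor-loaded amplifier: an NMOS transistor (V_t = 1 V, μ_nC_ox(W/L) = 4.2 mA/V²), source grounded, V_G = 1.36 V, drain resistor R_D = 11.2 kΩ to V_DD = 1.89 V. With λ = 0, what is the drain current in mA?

V_GS = V_G = 1.36 V, so V_ov = 1.36 − 1 = 0.36 V.
Assume saturation: I_D = ½ k_n V_ov² = 0.5 × 4.2 × 0.36² = 0.272 mA, giving V_DS = V_DD − I_D R_D = 1.89 − 0.272 × 11.2 = -1.16 V.
But -1.16 V < V_ov = 0.36 V, so the device is actually in triode.
In triode I_D = k_n[V_ov V_DS − ½ V_DS²] and I_D = (V_DD − V_DS)/R_D. Equating: 23.5 V_DS² − 17.93 V_DS + 1.89 = 0, giving V_DS = 0.126 V (the root below V_ov).
I_D = (1.89 − 0.126) / 11.2 = 0.157 mA.

I_D = 0.157 mA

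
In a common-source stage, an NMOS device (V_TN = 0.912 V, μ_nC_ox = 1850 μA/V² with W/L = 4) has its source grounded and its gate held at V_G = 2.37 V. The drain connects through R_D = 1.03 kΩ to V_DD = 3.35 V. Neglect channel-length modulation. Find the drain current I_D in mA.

I_D = 2.96 mA

V_GS = V_G = 2.37 V, so V_ov = 2.37 − 0.912 = 1.46 V.
k_n = μ_nC_ox · (W/L) = 7.4 mA/V².
Assume saturation: I_D = ½ k_n V_ov² = 0.5 × 7.4 × 1.46² = 7.87 mA, giving V_DS = V_DD − I_D R_D = 3.35 − 7.87 × 1.03 = -4.75 V.
But -4.75 V < V_ov = 1.46 V, so the device is actually in triode.
In triode I_D = k_n[V_ov V_DS − ½ V_DS²] and I_D = (V_DD − V_DS)/R_D. Equating: 3.81 V_DS² − 12.11 V_DS + 3.35 = 0, giving V_DS = 0.306 V (the root below V_ov).
I_D = (3.35 − 0.306) / 1.03 = 2.96 mA.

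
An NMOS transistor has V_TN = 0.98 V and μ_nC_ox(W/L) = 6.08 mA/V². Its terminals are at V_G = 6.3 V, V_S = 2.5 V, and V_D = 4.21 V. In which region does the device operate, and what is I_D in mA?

V_GS = V_G − V_S = 6.3 − 2.5 = 3.8 V; V_DS = V_D − V_S = 4.21 − 2.5 = 1.71 V.
V_ov = V_GS − V_TN = 3.8 − 0.98 = 2.82 V.
Since V_DS = 1.71 V < V_ov = 2.82 V, the device is in the triode region.
I_D = k_n [V_ov · V_DS − ½ V_DS²] = 6.08 × [2.82 × 1.71 − 0.5 × 1.71²] = 20.4 mA.

Triode; I_D = 20.4 mA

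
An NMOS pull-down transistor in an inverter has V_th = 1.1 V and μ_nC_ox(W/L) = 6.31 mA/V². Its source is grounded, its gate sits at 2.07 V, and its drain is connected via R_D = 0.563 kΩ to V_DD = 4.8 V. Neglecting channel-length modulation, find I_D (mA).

V_GS = V_G = 2.07 V, so V_ov = 2.07 − 1.1 = 0.97 V.
Assume saturation: I_D = ½ k_n V_ov² = 0.5 × 6.31 × 0.97² = 2.97 mA, giving V_DS = V_DD − I_D R_D = 4.8 − 2.97 × 0.563 = 3.13 V.
V_DS = 3.13 V ≥ V_ov = 0.97 V, confirming saturation.

I_D = 2.97 mA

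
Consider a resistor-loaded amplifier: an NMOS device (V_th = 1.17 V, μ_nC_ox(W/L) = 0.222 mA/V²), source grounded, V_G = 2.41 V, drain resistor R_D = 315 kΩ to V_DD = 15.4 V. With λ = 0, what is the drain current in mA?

I_D = 0.0483 mA

V_GS = V_G = 2.41 V, so V_ov = 2.41 − 1.17 = 1.24 V.
Assume saturation: I_D = ½ k_n V_ov² = 0.5 × 0.222 × 1.24² = 0.171 mA, giving V_DS = V_DD − I_D R_D = 15.4 − 0.171 × 315 = -38.4 V.
But -38.4 V < V_ov = 1.24 V, so the device is actually in triode.
In triode I_D = k_n[V_ov V_DS − ½ V_DS²] and I_D = (V_DD − V_DS)/R_D. Equating: 35 V_DS² − 87.71 V_DS + 15.4 = 0, giving V_DS = 0.19 V (the root below V_ov).
I_D = (15.4 − 0.19) / 315 = 0.0483 mA.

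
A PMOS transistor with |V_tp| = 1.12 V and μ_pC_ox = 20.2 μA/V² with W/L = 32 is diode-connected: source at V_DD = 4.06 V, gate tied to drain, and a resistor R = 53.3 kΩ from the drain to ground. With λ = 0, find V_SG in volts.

With gate tied to drain, V_SG = V_SD ≥ V_SG − |V_tp|, so the device is in saturation.
k_p = μ_pC_ox · (W/L) = 0.6464 mA/V².
KCL at the drain: ½ k_p (V_SG − |V_tp|)² = (V_DD − V_SG)/R.
Let x = V_SG − 1.12. Then 17.2 x² + x − 2.94 = 0, giving x = 0.385 V (positive root), so V_SG = 1.51 V.
I_D = (V_DD − V_SG)/R = (4.06 − 1.51) / 53.3 = 0.0479 mA.

V_SG = 1.51 V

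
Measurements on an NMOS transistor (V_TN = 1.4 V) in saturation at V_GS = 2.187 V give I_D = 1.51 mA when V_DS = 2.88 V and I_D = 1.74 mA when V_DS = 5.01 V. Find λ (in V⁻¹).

With V_GS fixed, I_D ∝ (1 + λ V_DS) in saturation, so I_D2/I_D1 = (1 + λ V_DS2)/(1 + λ V_DS1).
1.74/1.51 = 1.152 = (1 + 5.01 λ)/(1 + 2.88 λ).
Solving: λ (I_D1 V_DS2 − I_D2 V_DS1) = I_D2 − I_D1, so λ = (1.74 − 1.51) / (1.51 × 5.01 − 1.74 × 2.88) = 0.23 / 2.55 = 0.0901 V⁻¹.

λ = 0.0901 V⁻¹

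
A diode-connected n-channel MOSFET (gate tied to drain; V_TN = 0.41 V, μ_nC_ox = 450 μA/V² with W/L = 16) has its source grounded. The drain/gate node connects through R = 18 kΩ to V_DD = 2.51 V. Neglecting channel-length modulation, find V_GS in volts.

V_GS = 0.582 V

With gate tied to drain, V_GS = V_DS ≥ V_GS − V_TN, so the device is in saturation.
k_n = μ_nC_ox · (W/L) = 7.2 mA/V².
KCL at the drain: ½ k_n (V_GS − V_TN)² = (V_DD − V_GS)/R.
Let x = V_GS − 0.41. Then 64.8 x² + x − 2.1 = 0, giving x = 0.172 V (positive root), so V_GS = 0.582 V.
I_D = (V_DD − V_GS)/R = (2.51 − 0.582) / 18 = 0.107 mA.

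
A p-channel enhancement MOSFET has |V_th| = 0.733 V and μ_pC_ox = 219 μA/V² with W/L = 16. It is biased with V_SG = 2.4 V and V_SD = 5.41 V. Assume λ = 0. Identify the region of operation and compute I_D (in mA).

k_p = μ_pC_ox · (W/L) = 3.504 mA/V².
V_ov = V_SG − |V_th| = 2.4 − 0.733 = 1.67 V.
Since V_SD = 5.41 V ≥ V_ov = 1.67 V, the device is in saturation.
I_D = ½ k_p V_ov² = 0.5 × 3.504 × 1.67² = 4.87 mA.

Saturation; I_D = 4.87 mA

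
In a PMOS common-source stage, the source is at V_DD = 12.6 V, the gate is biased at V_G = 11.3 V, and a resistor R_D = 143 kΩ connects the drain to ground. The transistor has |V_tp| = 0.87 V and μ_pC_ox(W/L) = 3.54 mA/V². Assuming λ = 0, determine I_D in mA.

V_SG = V_DD − V_G = 12.6 − 11.3 = 1.3 V, so V_ov = 1.3 − 0.87 = 0.43 V.
Assume saturation: I_D = ½ k_p V_ov² = 0.5 × 3.54 × 0.43² = 0.327 mA, giving V_SD = V_DD − I_D R_D = 12.6 − 0.327 × 143 = -34.2 V.
But -34.2 V < V_ov = 0.43 V, so the device is actually in triode.
In triode I_D = k_p[V_ov V_SD − ½ V_SD²] and I_D = (V_DD − V_SD)/R_D. Equating: 253 V_SD² − 218.7 V_SD + 12.6 = 0, giving V_SD = 0.0621 V (the root below V_ov).
I_D = (12.6 − 0.0621) / 143 = 0.0877 mA.

I_D = 0.0877 mA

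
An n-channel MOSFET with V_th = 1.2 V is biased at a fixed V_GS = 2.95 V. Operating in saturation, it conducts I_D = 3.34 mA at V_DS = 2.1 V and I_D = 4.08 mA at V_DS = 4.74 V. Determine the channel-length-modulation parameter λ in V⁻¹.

With V_GS fixed, I_D ∝ (1 + λ V_DS) in saturation, so I_D2/I_D1 = (1 + λ V_DS2)/(1 + λ V_DS1).
4.08/3.34 = 1.222 = (1 + 4.74 λ)/(1 + 2.1 λ).
Solving: λ (I_D1 V_DS2 − I_D2 V_DS1) = I_D2 − I_D1, so λ = (4.08 − 3.34) / (3.34 × 4.74 − 4.08 × 2.1) = 0.74 / 7.26 = 0.102 V⁻¹.

λ = 0.102 V⁻¹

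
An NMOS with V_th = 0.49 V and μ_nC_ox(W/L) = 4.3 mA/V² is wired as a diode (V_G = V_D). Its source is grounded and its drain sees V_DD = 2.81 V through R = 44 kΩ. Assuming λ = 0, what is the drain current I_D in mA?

I_D = 0.0493 mA

With gate tied to drain, V_GS = V_DS ≥ V_GS − V_th, so the device is in saturation.
KCL at the drain: ½ k_n (V_GS − V_th)² = (V_DD − V_GS)/R.
Let x = V_GS − 0.49. Then 94.6 x² + x − 2.32 = 0, giving x = 0.151 V (positive root), so V_GS = 0.641 V.
I_D = (V_DD − V_GS)/R = (2.81 − 0.641) / 44 = 0.0493 mA.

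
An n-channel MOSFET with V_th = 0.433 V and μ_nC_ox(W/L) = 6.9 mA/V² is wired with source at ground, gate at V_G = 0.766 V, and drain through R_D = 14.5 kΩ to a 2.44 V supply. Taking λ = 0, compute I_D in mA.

V_GS = V_G = 0.766 V, so V_ov = 0.766 − 0.433 = 0.333 V.
Assume saturation: I_D = ½ k_n V_ov² = 0.5 × 6.9 × 0.333² = 0.383 mA, giving V_DS = V_DD − I_D R_D = 2.44 − 0.383 × 14.5 = -3.11 V.
But -3.11 V < V_ov = 0.333 V, so the device is actually in triode.
In triode I_D = k_n[V_ov V_DS − ½ V_DS²] and I_D = (V_DD − V_DS)/R_D. Equating: 50 V_DS² − 34.32 V_DS + 2.44 = 0, giving V_DS = 0.0806 V (the root below V_ov).
I_D = (2.44 − 0.0806) / 14.5 = 0.163 mA.

I_D = 0.163 mA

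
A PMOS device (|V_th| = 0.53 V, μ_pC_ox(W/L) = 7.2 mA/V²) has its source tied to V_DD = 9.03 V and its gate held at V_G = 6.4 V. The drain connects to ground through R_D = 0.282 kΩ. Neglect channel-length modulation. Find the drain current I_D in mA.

I_D = 15.9 mA

V_SG = V_DD − V_G = 9.03 − 6.4 = 2.63 V, so V_ov = 2.63 − 0.53 = 2.1 V.
Assume saturation: I_D = ½ k_p V_ov² = 0.5 × 7.2 × 2.1² = 15.9 mA, giving V_SD = V_DD − I_D R_D = 9.03 − 15.9 × 0.282 = 4.55 V.
V_SD = 4.55 V ≥ V_ov = 2.1 V, confirming saturation.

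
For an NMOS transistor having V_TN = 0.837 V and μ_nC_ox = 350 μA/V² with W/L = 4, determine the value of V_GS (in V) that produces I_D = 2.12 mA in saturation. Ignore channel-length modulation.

k_n = μ_nC_ox · (W/L) = 1.4 mA/V².
In saturation I_D = ½ k_n (V_GS − V_TN)², so V_GS − V_TN = √(2 I_D / k_n) = √(2 × 2.12 / 1.4) = 1.74 V.
V_GS = 0.837 + 1.74 = 2.58 V.

V_GS = 2.58 V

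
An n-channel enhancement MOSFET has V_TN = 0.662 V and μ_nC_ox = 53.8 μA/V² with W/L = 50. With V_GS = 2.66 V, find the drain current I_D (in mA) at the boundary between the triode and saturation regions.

I_D = 5.37 mA

At the boundary V_DS = V_ov = V_GS − V_TN = 2.66 − 0.662 = 2 V.
k_n = μ_nC_ox · (W/L) = 2.69 mA/V².
I_D = ½ k_n V_ov² = 0.5 × 2.69 × 2² = 5.37 mA.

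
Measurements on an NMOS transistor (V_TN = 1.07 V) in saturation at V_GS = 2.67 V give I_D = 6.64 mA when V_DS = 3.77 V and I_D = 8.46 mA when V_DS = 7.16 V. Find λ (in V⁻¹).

With V_GS fixed, I_D ∝ (1 + λ V_DS) in saturation, so I_D2/I_D1 = (1 + λ V_DS2)/(1 + λ V_DS1).
8.46/6.64 = 1.274 = (1 + 7.16 λ)/(1 + 3.77 λ).
Solving: λ (I_D1 V_DS2 − I_D2 V_DS1) = I_D2 − I_D1, so λ = (8.46 − 6.64) / (6.64 × 7.16 − 8.46 × 3.77) = 1.82 / 15.6 = 0.116 V⁻¹.

λ = 0.116 V⁻¹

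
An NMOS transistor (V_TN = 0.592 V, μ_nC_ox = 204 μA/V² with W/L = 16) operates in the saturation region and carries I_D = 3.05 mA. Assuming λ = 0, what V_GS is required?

V_GS = 1.96 V

k_n = μ_nC_ox · (W/L) = 3.264 mA/V².
In saturation I_D = ½ k_n (V_GS − V_TN)², so V_GS − V_TN = √(2 I_D / k_n) = √(2 × 3.05 / 3.264) = 1.37 V.
V_GS = 0.592 + 1.37 = 1.96 V.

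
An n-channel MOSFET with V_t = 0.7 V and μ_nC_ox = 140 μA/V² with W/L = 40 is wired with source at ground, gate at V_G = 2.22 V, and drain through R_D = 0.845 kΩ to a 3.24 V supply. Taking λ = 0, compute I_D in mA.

V_GS = V_G = 2.22 V, so V_ov = 2.22 − 0.7 = 1.52 V.
k_n = μ_nC_ox · (W/L) = 5.6 mA/V².
Assume saturation: I_D = ½ k_n V_ov² = 0.5 × 5.6 × 1.52² = 6.47 mA, giving V_DS = V_DD − I_D R_D = 3.24 − 6.47 × 0.845 = -2.23 V.
But -2.23 V < V_ov = 1.52 V, so the device is actually in triode.
In triode I_D = k_n[V_ov V_DS − ½ V_DS²] and I_D = (V_DD − V_DS)/R_D. Equating: 2.37 V_DS² − 8.193 V_DS + 3.24 = 0, giving V_DS = 0.455 V (the root below V_ov).
I_D = (3.24 − 0.455) / 0.845 = 3.3 mA.

I_D = 3.30 mA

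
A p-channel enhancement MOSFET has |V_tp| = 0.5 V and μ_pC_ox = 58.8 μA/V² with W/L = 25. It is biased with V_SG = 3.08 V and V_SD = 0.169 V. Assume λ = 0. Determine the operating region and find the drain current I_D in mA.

k_p = μ_pC_ox · (W/L) = 1.47 mA/V².
V_ov = V_SG − |V_tp| = 3.08 − 0.5 = 2.58 V.
Since V_SD = 0.169 V < V_ov = 2.58 V, the device is in the triode region.
I_D = k_p [V_ov · V_SD − ½ V_SD²] = 1.47 × [2.58 × 0.169 − 0.5 × 0.169²] = 0.62 mA.

Triode; I_D = 0.620 mA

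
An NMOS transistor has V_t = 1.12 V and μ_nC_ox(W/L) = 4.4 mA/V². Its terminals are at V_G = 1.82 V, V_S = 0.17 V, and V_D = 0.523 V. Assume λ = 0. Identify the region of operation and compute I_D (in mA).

Triode; I_D = 0.549 mA

V_GS = V_G − V_S = 1.82 − 0.17 = 1.65 V; V_DS = V_D − V_S = 0.523 − 0.17 = 0.353 V.
V_ov = V_GS − V_t = 1.65 − 1.12 = 0.53 V.
Since V_DS = 0.353 V < V_ov = 0.53 V, the device is in the triode region.
I_D = k_n [V_ov · V_DS − ½ V_DS²] = 4.4 × [0.53 × 0.353 − 0.5 × 0.353²] = 0.549 mA.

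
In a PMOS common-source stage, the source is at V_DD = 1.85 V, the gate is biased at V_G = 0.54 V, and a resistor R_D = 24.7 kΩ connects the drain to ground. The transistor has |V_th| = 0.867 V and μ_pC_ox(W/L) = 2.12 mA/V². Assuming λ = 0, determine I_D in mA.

V_SG = V_DD − V_G = 1.85 − 0.54 = 1.31 V, so V_ov = 1.31 − 0.867 = 0.443 V.
Assume saturation: I_D = ½ k_p V_ov² = 0.5 × 2.12 × 0.443² = 0.208 mA, giving V_SD = V_DD − I_D R_D = 1.85 − 0.208 × 24.7 = -3.29 V.
But -3.29 V < V_ov = 0.443 V, so the device is actually in triode.
In triode I_D = k_p[V_ov V_SD − ½ V_SD²] and I_D = (V_DD − V_SD)/R_D. Equating: 26.2 V_SD² − 24.2 V_SD + 1.85 = 0, giving V_SD = 0.0841 V (the root below V_ov).
I_D = (1.85 − 0.0841) / 24.7 = 0.0715 mA.

I_D = 0.0715 mA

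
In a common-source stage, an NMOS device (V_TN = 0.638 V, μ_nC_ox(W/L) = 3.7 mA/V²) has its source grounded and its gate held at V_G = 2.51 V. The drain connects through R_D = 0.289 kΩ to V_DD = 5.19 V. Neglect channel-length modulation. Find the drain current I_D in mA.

I_D = 6.48 mA

V_GS = V_G = 2.51 V, so V_ov = 2.51 − 0.638 = 1.87 V.
Assume saturation: I_D = ½ k_n V_ov² = 0.5 × 3.7 × 1.87² = 6.48 mA, giving V_DS = V_DD − I_D R_D = 5.19 − 6.48 × 0.289 = 3.32 V.
V_DS = 3.32 V ≥ V_ov = 1.87 V, confirming saturation.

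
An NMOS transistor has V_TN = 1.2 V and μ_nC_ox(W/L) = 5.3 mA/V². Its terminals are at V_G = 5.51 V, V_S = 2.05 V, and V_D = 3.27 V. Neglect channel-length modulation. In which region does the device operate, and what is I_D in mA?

Triode; I_D = 10.7 mA

V_GS = V_G − V_S = 5.51 − 2.05 = 3.46 V; V_DS = V_D − V_S = 3.27 − 2.05 = 1.22 V.
V_ov = V_GS − V_TN = 3.46 − 1.2 = 2.26 V.
Since V_DS = 1.22 V < V_ov = 2.26 V, the device is in the triode region.
I_D = k_n [V_ov · V_DS − ½ V_DS²] = 5.3 × [2.26 × 1.22 − 0.5 × 1.22²] = 10.7 mA.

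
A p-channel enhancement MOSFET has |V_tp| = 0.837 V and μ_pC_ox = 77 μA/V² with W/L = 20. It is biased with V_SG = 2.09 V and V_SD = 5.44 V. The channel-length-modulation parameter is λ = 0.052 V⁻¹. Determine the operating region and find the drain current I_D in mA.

Saturation; I_D = 1.55 mA

k_p = μ_pC_ox · (W/L) = 1.54 mA/V².
V_ov = V_SG − |V_tp| = 2.09 − 0.837 = 1.25 V.
Since V_SD = 5.44 V ≥ V_ov = 1.25 V, the device is in saturation.
I_D = ½ k_p V_ov² (1 + λ V_SD) = 0.5 × 1.54 × 1.25² × (1 + 0.052 × 5.44) = 1.55 mA.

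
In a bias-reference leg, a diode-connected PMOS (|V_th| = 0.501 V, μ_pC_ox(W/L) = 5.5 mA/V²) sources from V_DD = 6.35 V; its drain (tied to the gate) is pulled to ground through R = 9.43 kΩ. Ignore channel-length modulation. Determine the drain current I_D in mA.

I_D = 0.572 mA

With gate tied to drain, V_SG = V_SD ≥ V_SG − |V_th|, so the device is in saturation.
KCL at the drain: ½ k_p (V_SG − |V_th|)² = (V_DD − V_SG)/R.
Let x = V_SG − 0.501. Then 25.9 x² + x − 5.849 = 0, giving x = 0.456 V (positive root), so V_SG = 0.957 V.
I_D = (V_DD − V_SG)/R = (6.35 − 0.957) / 9.43 = 0.572 mA.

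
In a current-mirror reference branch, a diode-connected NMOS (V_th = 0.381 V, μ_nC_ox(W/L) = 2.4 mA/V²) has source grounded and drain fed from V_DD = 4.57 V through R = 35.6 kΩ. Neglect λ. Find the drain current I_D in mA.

I_D = 0.109 mA

With gate tied to drain, V_GS = V_DS ≥ V_GS − V_th, so the device is in saturation.
KCL at the drain: ½ k_n (V_GS − V_th)² = (V_DD − V_GS)/R.
Let x = V_GS − 0.381. Then 42.7 x² + x − 4.189 = 0, giving x = 0.302 V (positive root), so V_GS = 0.683 V.
I_D = (V_DD − V_GS)/R = (4.57 − 0.683) / 35.6 = 0.109 mA.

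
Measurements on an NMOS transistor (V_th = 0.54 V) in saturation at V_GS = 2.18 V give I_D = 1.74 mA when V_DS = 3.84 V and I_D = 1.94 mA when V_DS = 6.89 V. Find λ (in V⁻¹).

λ = 0.0441 V⁻¹

With V_GS fixed, I_D ∝ (1 + λ V_DS) in saturation, so I_D2/I_D1 = (1 + λ V_DS2)/(1 + λ V_DS1).
1.94/1.74 = 1.115 = (1 + 6.89 λ)/(1 + 3.84 λ).
Solving: λ (I_D1 V_DS2 − I_D2 V_DS1) = I_D2 − I_D1, so λ = (1.94 − 1.74) / (1.74 × 6.89 − 1.94 × 3.84) = 0.2 / 4.54 = 0.0441 V⁻¹.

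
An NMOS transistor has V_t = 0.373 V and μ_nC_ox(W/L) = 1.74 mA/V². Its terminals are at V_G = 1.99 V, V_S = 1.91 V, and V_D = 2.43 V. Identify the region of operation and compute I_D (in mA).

V_GS = V_G − V_S = 1.99 − 1.91 = 0.08 V; V_DS = V_D − V_S = 2.43 − 1.91 = 0.52 V.
V_GS = 0.08 V < V_t = 0.373 V, so the transistor is in cutoff.

Cutoff; I_D = 0 mA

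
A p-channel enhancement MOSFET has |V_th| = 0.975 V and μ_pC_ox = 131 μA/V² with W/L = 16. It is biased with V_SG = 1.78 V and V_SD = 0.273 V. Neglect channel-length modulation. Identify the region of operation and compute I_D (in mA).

Triode; I_D = 0.383 mA

k_p = μ_pC_ox · (W/L) = 2.096 mA/V².
V_ov = V_SG − |V_th| = 1.78 − 0.975 = 0.805 V.
Since V_SD = 0.273 V < V_ov = 0.805 V, the device is in the triode region.
I_D = k_p [V_ov · V_SD − ½ V_SD²] = 2.096 × [0.805 × 0.273 − 0.5 × 0.273²] = 0.383 mA.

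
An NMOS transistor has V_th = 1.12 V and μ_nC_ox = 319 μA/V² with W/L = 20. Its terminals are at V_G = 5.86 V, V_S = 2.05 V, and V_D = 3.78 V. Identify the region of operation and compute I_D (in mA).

Triode; I_D = 20.1 mA

V_GS = V_G − V_S = 5.86 − 2.05 = 3.81 V; V_DS = V_D − V_S = 3.78 − 2.05 = 1.73 V.
k_n = μ_nC_ox · (W/L) = 6.38 mA/V².
V_ov = V_GS − V_th = 3.81 − 1.12 = 2.69 V.
Since V_DS = 1.73 V < V_ov = 2.69 V, the device is in the triode region.
I_D = k_n [V_ov · V_DS − ½ V_DS²] = 6.38 × [2.69 × 1.73 − 0.5 × 1.73²] = 20.1 mA.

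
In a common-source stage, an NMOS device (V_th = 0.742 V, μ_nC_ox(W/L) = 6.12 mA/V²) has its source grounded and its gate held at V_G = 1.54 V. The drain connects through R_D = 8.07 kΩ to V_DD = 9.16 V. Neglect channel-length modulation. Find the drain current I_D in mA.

I_D = 1.10 mA

V_GS = V_G = 1.54 V, so V_ov = 1.54 − 0.742 = 0.798 V.
Assume saturation: I_D = ½ k_n V_ov² = 0.5 × 6.12 × 0.798² = 1.95 mA, giving V_DS = V_DD − I_D R_D = 9.16 − 1.95 × 8.07 = -6.57 V.
But -6.57 V < V_ov = 0.798 V, so the device is actually in triode.
In triode I_D = k_n[V_ov V_DS − ½ V_DS²] and I_D = (V_DD − V_DS)/R_D. Equating: 24.7 V_DS² − 40.41 V_DS + 9.16 = 0, giving V_DS = 0.272 V (the root below V_ov).
I_D = (9.16 − 0.272) / 8.07 = 1.1 mA.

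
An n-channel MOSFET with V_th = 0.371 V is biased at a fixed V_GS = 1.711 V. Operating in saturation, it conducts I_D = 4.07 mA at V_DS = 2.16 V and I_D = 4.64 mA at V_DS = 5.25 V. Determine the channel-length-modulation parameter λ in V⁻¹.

λ = 0.0502 V⁻¹

With V_GS fixed, I_D ∝ (1 + λ V_DS) in saturation, so I_D2/I_D1 = (1 + λ V_DS2)/(1 + λ V_DS1).
4.64/4.07 = 1.14 = (1 + 5.25 λ)/(1 + 2.16 λ).
Solving: λ (I_D1 V_DS2 − I_D2 V_DS1) = I_D2 − I_D1, so λ = (4.64 − 4.07) / (4.07 × 5.25 − 4.64 × 2.16) = 0.57 / 11.3 = 0.0502 V⁻¹.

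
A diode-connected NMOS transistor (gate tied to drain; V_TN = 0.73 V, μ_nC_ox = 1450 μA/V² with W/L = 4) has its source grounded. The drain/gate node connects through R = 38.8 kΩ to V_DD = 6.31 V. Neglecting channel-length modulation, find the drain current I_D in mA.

With gate tied to drain, V_GS = V_DS ≥ V_GS − V_TN, so the device is in saturation.
k_n = μ_nC_ox · (W/L) = 5.8 mA/V².
KCL at the drain: ½ k_n (V_GS − V_TN)² = (V_DD − V_GS)/R.
Let x = V_GS − 0.73. Then 113 x² + x − 5.58 = 0, giving x = 0.218 V (positive root), so V_GS = 0.948 V.
I_D = (V_DD − V_GS)/R = (6.31 − 0.948) / 38.8 = 0.138 mA.

I_D = 0.138 mA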